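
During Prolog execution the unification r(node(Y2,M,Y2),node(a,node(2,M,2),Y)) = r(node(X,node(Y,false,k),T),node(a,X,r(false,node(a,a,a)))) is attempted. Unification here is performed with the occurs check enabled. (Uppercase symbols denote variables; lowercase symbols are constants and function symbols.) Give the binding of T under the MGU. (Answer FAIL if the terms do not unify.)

Decompose r/2: node(Y2,M,Y2) = node(X,node(Y,false,k),T),  node(a,node(2,M,2),Y) = node(a,X,r(false,node(a,a,a))).
Decompose node/3: Y2 = X,  M = node(Y,false,k),  Y2 = T.
Bind Y2 := X; substituting into the one remaining equation that mentions Y2 gives: X = T.
Bind M := node(Y,false,k); substituting into the one remaining equation that mentions M gives: node(a,node(2,node(Y,false,k),2),Y) = node(a,X,r(false,node(a,a,a))).
Bind X := T; substituting into the remaining equation gives: node(a,node(2,node(Y,false,k),2),Y) = node(a,T,r(false,node(a,a,a))). Substituting into the earlier binding gives Y2 := T.
Decompose node/3: a = a,  node(2,node(Y,false,k),2) = T,  Y = r(false,node(a,a,a)).
Delete trivial equation a = a.
Bind T := node(2,node(Y,false,k),2); no other remaining equation mentions T. Substituting into the earlier bindings gives Y2 := node(2,node(Y,false,k),2), X := node(2,node(Y,false,k),2).
Bind Y := r(false,node(a,a,a)). Substituting into the earlier bindings gives Y2 := node(2,node(r(false,node(a,a,a)),false,k),2), M := node(r(false,node(a,a,a)),false,k), X := node(2,node(r(false,node(a,a,a)),false,k),2), T := node(2,node(r(false,node(a,a,a)),false,k),2).
MGU = { Y2 = node(2,node(r(false,node(a,a,a)),false,k),2), M = node(r(false,node(a,a,a)),false,k), X = node(2,node(r(false,node(a,a,a)),false,k),2), T = node(2,node(r(false,node(a,a,a)),false,k),2), Y = r(false,node(a,a,a)) }, so T = node(2,node(r(false,node(a,a,a)),false,k),2).

node(2,node(r(false,node(a,a,a)),false,k),2)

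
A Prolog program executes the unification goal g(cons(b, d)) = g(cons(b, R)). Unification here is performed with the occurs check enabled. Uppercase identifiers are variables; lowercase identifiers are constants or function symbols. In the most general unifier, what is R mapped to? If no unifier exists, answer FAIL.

d

Decompose g/1: cons(b, d) = cons(b, R).
Decompose cons/2: b = b,  d = R.
Delete trivial equation b = b.
Bind R := d.
MGU = { R -> d }, so R -> d.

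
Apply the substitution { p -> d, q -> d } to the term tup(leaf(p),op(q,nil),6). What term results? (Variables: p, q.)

Replace each occurrence of p with d.
Replace each occurrence of q with d.
Result: tup(leaf(d),op(d,nil),6).

tup(leaf(d),op(d,nil),6)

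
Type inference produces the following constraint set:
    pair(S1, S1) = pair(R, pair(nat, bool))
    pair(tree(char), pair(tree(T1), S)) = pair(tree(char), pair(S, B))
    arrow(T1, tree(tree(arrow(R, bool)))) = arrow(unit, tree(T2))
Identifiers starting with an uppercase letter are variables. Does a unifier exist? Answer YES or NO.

Decompose pair/2: S1 = R,  S1 = pair(nat, bool).
Bind S1 := R; substituting into the one remaining equation that mentions S1 gives: R = pair(nat, bool).
Bind R := pair(nat, bool); substituting into the one remaining equation that mentions R gives: arrow(T1, tree(tree(arrow(pair(nat, bool), bool)))) = arrow(unit, tree(T2)). Substituting into the earlier binding gives S1 := pair(nat, bool).
Decompose pair/2: tree(char) = tree(char),  pair(tree(T1), S) = pair(S, B).
Delete trivial equation tree(char) = tree(char).
Decompose pair/2: tree(T1) = S,  S = B.
Bind S := tree(T1); substituting into the one remaining equation that mentions S gives: tree(T1) = B.
Bind B := tree(T1); no other remaining equation mentions B.
Decompose arrow/2: T1 = unit,  tree(tree(arrow(pair(nat, bool), bool))) = tree(T2).
Bind T1 := unit; no other remaining equation mentions T1. Substituting into the earlier bindings gives S := tree(unit), B := tree(unit).
Decompose tree/1: tree(arrow(pair(nat, bool), bool)) = T2.
Bind T2 := tree(arrow(pair(nat, bool), bool)).
No equations remain and no clash or occurs-check failure arose, so a unifier exists.

YES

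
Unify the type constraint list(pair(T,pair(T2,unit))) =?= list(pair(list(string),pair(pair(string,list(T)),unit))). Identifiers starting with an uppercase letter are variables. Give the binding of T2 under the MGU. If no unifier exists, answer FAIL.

Decompose list/1: pair(T,pair(T2,unit)) =?= pair(list(string),pair(pair(string,list(T)),unit)).
Decompose pair/2: T =?= list(string),  pair(T2,unit) =?= pair(pair(string,list(T)),unit).
Bind T := list(string); substituting into the remaining equation gives: pair(T2,unit) =?= pair(pair(string,list(list(string))),unit).
Decompose pair/2: T2 =?= pair(string,list(list(string))),  unit =?= unit.
Bind T2 := pair(string,list(list(string))); no other remaining equation mentions T2.
Delete trivial equation unit =?= unit.
MGU = { T -> list(string), T2 -> pair(string,list(list(string))) }, so T2 -> pair(string,list(list(string))).

pair(string,list(list(string)))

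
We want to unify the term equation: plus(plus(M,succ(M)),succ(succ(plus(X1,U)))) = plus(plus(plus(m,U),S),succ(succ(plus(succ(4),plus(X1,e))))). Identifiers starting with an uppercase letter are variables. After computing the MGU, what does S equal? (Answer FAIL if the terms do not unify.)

Decompose plus/2: plus(M,succ(M)) = plus(plus(m,U),S),  succ(succ(plus(X1,U))) = succ(succ(plus(succ(4),plus(X1,e)))).
Decompose plus/2: M = plus(m,U),  succ(M) = S.
Bind M := plus(m,U); substituting into the one remaining equation that mentions M gives: succ(plus(m,U)) = S.
Bind S := succ(plus(m,U)); no other remaining equation mentions S.
Decompose succ/1: succ(plus(X1,U)) = succ(plus(succ(4),plus(X1,e))).
Decompose succ/1: plus(X1,U) = plus(succ(4),plus(X1,e)).
Decompose plus/2: X1 = succ(4),  U = plus(X1,e).
Bind X1 := succ(4); substituting into the remaining equation gives: U = plus(succ(4),e).
Bind U := plus(succ(4),e). Substituting into the earlier bindings gives M := plus(m,plus(succ(4),e)), S := succ(plus(m,plus(succ(4),e))).
MGU = { M -> plus(m,plus(succ(4),e)), S -> succ(plus(m,plus(succ(4),e))), X1 -> succ(4), U -> plus(succ(4),e) }, so S -> succ(plus(m,plus(succ(4),e))).

succ(plus(m,plus(succ(4),e)))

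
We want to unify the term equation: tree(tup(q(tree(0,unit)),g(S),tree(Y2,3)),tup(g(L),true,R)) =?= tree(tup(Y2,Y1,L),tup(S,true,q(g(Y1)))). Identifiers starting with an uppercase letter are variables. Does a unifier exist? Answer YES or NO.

Decompose tree/2: tup(q(tree(0,unit)),g(S),tree(Y2,3)) =?= tup(Y2,Y1,L),  tup(g(L),true,R) =?= tup(S,true,q(g(Y1))).
Decompose tup/3: q(tree(0,unit)) =?= Y2,  g(S) =?= Y1,  tree(Y2,3) =?= L.
Bind Y2 := q(tree(0,unit)); substituting into the one remaining equation that mentions Y2 gives: tree(q(tree(0,unit)),3) =?= L.
Bind Y1 := g(S); substituting into the one remaining equation that mentions Y1 gives: tup(g(L),true,R) =?= tup(S,true,q(g(g(S)))).
Bind L := tree(q(tree(0,unit)),3); substituting into the remaining equation gives: tup(g(tree(q(tree(0,unit)),3)),true,R) =?= tup(S,true,q(g(g(S)))).
Decompose tup/3: g(tree(q(tree(0,unit)),3)) =?= S,  true =?= true,  R =?= q(g(g(S))).
Bind S := g(tree(q(tree(0,unit)),3)); substituting into the one remaining equation that mentions S gives: R =?= q(g(g(g(tree(q(tree(0,unit)),3))))). Substituting into the earlier binding gives Y1 := g(g(tree(q(tree(0,unit)),3))).
Delete trivial equation true =?= true.
Bind R := q(g(g(g(tree(q(tree(0,unit)),3))))).
No equations remain and no clash or occurs-check failure arose, so a unifier exists.

YES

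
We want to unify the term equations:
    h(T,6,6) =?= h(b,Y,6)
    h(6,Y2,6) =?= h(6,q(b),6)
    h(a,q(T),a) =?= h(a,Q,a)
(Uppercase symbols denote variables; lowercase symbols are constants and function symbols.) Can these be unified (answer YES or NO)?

Decompose h/3: T =?= b,  6 =?= Y,  6 =?= 6.
Bind T := b; substituting into the one remaining equation that mentions T gives: h(a,q(b),a) =?= h(a,Q,a).
Bind Y := 6; no other remaining equation mentions Y.
Delete trivial equation 6 =?= 6.
Decompose h/3: 6 =?= 6,  Y2 =?= q(b),  6 =?= 6.
Delete trivial equation 6 =?= 6.
Bind Y2 := q(b); no other remaining equation mentions Y2.
Delete trivial equation 6 =?= 6.
Decompose h/3: a =?= a,  q(b) =?= Q,  a =?= a.
Delete trivial equation a =?= a.
Bind Q := q(b); no other remaining equation mentions Q.
Delete trivial equation a =?= a.
No equations remain and no clash or occurs-check failure arose, so a unifier exists.

YES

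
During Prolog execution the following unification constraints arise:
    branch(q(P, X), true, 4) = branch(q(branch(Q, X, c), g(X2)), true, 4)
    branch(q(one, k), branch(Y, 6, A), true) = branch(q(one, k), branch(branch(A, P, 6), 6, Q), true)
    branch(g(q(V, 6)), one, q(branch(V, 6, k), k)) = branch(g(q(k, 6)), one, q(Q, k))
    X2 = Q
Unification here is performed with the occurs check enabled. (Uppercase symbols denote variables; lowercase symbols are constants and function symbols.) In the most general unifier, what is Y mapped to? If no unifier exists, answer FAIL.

Decompose branch/3: q(P, X) = q(branch(Q, X, c), g(X2)),  true = true,  4 = 4.
Decompose q/2: P = branch(Q, X, c),  X = g(X2).
Bind P := branch(Q, X, c); substituting into the one remaining equation that mentions P gives: branch(q(one, k), branch(Y, 6, A), true) = branch(q(one, k), branch(branch(A, branch(Q, X, c), 6), 6, Q), true).
Bind X := g(X2); substituting into the one remaining equation that mentions X gives: branch(q(one, k), branch(Y, 6, A), true) = branch(q(one, k), branch(branch(A, branch(Q, g(X2), c), 6), 6, Q), true). Substituting into the earlier binding gives P := branch(Q, g(X2), c).
Delete trivial equation true = true.
Delete trivial equation 4 = 4.
Decompose branch/3: q(one, k) = q(one, k),  branch(Y, 6, A) = branch(branch(A, branch(Q, g(X2), c), 6), 6, Q),  true = true.
Delete trivial equation q(one, k) = q(one, k).
Decompose branch/3: Y = branch(A, branch(Q, g(X2), c), 6),  6 = 6,  A = Q.
Bind Y := branch(A, branch(Q, g(X2), c), 6); no other remaining equation mentions Y.
Delete trivial equation 6 = 6.
Bind A := Q; no other remaining equation mentions A. Substituting into the earlier binding gives Y := branch(Q, branch(Q, g(X2), c), 6).
Delete trivial equation true = true.
Decompose branch/3: g(q(V, 6)) = g(q(k, 6)),  one = one,  q(branch(V, 6, k), k) = q(Q, k).
Decompose g/1: q(V, 6) = q(k, 6).
Decompose q/2: V = k,  6 = 6.
Bind V := k; substituting into the one remaining equation that mentions V gives: q(branch(k, 6, k), k) = q(Q, k).
Delete trivial equation 6 = 6.
Delete trivial equation one = one.
Decompose q/2: branch(k, 6, k) = Q,  k = k.
Bind Q := branch(k, 6, k); substituting into the one remaining equation that mentions Q gives: X2 = branch(k, 6, k). Substituting into the earlier bindings gives P := branch(branch(k, 6, k), g(X2), c), Y := branch(branch(k, 6, k), branch(branch(k, 6, k), g(X2), c), 6), A := branch(k, 6, k).
Delete trivial equation k = k.
Bind X2 := branch(k, 6, k). Substituting into the earlier bindings gives P := branch(branch(k, 6, k), g(branch(k, 6, k)), c), X := g(branch(k, 6, k)), Y := branch(branch(k, 6, k), branch(branch(k, 6, k), g(branch(k, 6, k)), c), 6).
MGU = { P -> branch(branch(k, 6, k), g(branch(k, 6, k)), c), X -> g(branch(k, 6, k)), Y -> branch(branch(k, 6, k), branch(branch(k, 6, k), g(branch(k, 6, k)), c), 6), A -> branch(k, 6, k), V -> k, Q -> branch(k, 6, k), X2 -> branch(k, 6, k) }, so Y -> branch(branch(k, 6, k), branch(branch(k, 6, k), g(branch(k, 6, k)), c), 6).

branch(branch(k, 6, k), branch(branch(k, 6, k), g(branch(k, 6, k)), c), 6)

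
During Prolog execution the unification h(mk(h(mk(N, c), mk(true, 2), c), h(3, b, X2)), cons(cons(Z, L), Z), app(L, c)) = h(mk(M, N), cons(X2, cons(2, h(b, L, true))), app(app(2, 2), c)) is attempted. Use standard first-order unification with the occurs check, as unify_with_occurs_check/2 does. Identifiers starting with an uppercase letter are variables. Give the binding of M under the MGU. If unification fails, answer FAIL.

h(mk(h(3, b, cons(cons(2, h(b, app(2, 2), true)), app(2, 2))), c), mk(true, 2), c)

Decompose h/3: mk(h(mk(N, c), mk(true, 2), c), h(3, b, X2)) = mk(M, N),  cons(cons(Z, L), Z) = cons(X2, cons(2, h(b, L, true))),  app(L, c) = app(app(2, 2), c).
Decompose mk/2: h(mk(N, c), mk(true, 2), c) = M,  h(3, b, X2) = N.
Bind M := h(mk(N, c), mk(true, 2), c); no other remaining equation mentions M.
Bind N := h(3, b, X2); no other remaining equation mentions N. Substituting into the earlier binding gives M := h(mk(h(3, b, X2), c), mk(true, 2), c).
Decompose cons/2: cons(Z, L) = X2,  Z = cons(2, h(b, L, true)).
Bind X2 := cons(Z, L); no other remaining equation mentions X2. Substituting into the earlier bindings gives M := h(mk(h(3, b, cons(Z, L)), c), mk(true, 2), c), N := h(3, b, cons(Z, L)).
Bind Z := cons(2, h(b, L, true)); no other remaining equation mentions Z. Substituting into the earlier bindings gives M := h(mk(h(3, b, cons(cons(2, h(b, L, true)), L)), c), mk(true, 2), c), N := h(3, b, cons(cons(2, h(b, L, true)), L)), X2 := cons(cons(2, h(b, L, true)), L).
Decompose app/2: L = app(2, 2),  c = c.
Bind L := app(2, 2); no other remaining equation mentions L. Substituting into the earlier bindings gives M := h(mk(h(3, b, cons(cons(2, h(b, app(2, 2), true)), app(2, 2))), c), mk(true, 2), c), N := h(3, b, cons(cons(2, h(b, app(2, 2), true)), app(2, 2))), X2 := cons(cons(2, h(b, app(2, 2), true)), app(2, 2)), Z := cons(2, h(b, app(2, 2), true)).
Delete trivial equation c = c.
MGU = { M = h(mk(h(3, b, cons(cons(2, h(b, app(2, 2), true)), app(2, 2))), c), mk(true, 2), c), N = h(3, b, cons(cons(2, h(b, app(2, 2), true)), app(2, 2))), X2 = cons(cons(2, h(b, app(2, 2), true)), app(2, 2)), Z = cons(2, h(b, app(2, 2), true)), L = app(2, 2) }, so M = h(mk(h(3, b, cons(cons(2, h(b, app(2, 2), true)), app(2, 2))), c), mk(true, 2), c).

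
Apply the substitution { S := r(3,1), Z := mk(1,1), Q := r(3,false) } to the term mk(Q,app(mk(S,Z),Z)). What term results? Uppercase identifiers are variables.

Replace each occurrence of S with r(3,1).
Replace each occurrence of Z with mk(1,1).
Replace each occurrence of Q with r(3,false).
Result: mk(r(3,false),app(mk(r(3,1),mk(1,1)),mk(1,1))).

mk(r(3,false),app(mk(r(3,1),mk(1,1)),mk(1,1)))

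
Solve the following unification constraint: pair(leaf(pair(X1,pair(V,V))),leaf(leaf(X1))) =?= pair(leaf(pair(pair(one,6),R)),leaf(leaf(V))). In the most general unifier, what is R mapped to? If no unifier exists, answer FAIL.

pair(pair(one,6),pair(one,6))

Decompose pair/2: leaf(pair(X1,pair(V,V))) =?= leaf(pair(pair(one,6),R)),  leaf(leaf(X1)) =?= leaf(leaf(V)).
Decompose leaf/1: pair(X1,pair(V,V)) =?= pair(pair(one,6),R).
Decompose pair/2: X1 =?= pair(one,6),  pair(V,V) =?= R.
Bind X1 := pair(one,6); substituting into the one remaining equation that mentions X1 gives: leaf(leaf(pair(one,6))) =?= leaf(leaf(V)).
Bind R := pair(V,V); no other remaining equation mentions R.
Decompose leaf/1: leaf(pair(one,6)) =?= leaf(V).
Decompose leaf/1: pair(one,6) =?= V.
Bind V := pair(one,6). Substituting into the earlier binding gives R := pair(pair(one,6),pair(one,6)).
MGU = { X1 := pair(one,6), R := pair(pair(one,6),pair(one,6)), V := pair(one,6) }, so R := pair(pair(one,6),pair(one,6)).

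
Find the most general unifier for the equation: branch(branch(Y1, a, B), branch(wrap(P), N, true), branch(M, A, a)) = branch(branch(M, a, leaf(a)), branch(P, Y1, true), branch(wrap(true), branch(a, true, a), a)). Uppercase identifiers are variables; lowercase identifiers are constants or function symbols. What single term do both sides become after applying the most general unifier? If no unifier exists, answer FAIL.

Decompose branch/3: branch(Y1, a, B) = branch(M, a, leaf(a)),  branch(wrap(P), N, true) = branch(P, Y1, true),  branch(M, A, a) = branch(wrap(true), branch(a, true, a), a).
Decompose branch/3: Y1 = M,  a = a,  B = leaf(a).
Bind Y1 := M; substituting into the one remaining equation that mentions Y1 gives: branch(wrap(P), N, true) = branch(P, M, true).
Delete trivial equation a = a.
Bind B := leaf(a); no other remaining equation mentions B.
Decompose branch/3: wrap(P) = P,  N = M,  true = true.
Occurs check fails: P occurs in wrap(P); the equation P = wrap(P) has no finite solution.

FAIL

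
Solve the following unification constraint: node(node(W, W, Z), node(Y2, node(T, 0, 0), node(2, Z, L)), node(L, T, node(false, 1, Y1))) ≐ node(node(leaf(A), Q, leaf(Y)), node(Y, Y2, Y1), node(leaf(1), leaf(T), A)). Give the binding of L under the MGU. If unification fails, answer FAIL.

FAIL

Decompose node/3: node(W, W, Z) ≐ node(leaf(A), Q, leaf(Y)),  node(Y2, node(T, 0, 0), node(2, Z, L)) ≐ node(Y, Y2, Y1),  node(L, T, node(false, 1, Y1)) ≐ node(leaf(1), leaf(T), A).
Decompose node/3: W ≐ leaf(A),  W ≐ Q,  Z ≐ leaf(Y).
Bind W := leaf(A); substituting into the one remaining equation that mentions W gives: leaf(A) ≐ Q.
Bind Q := leaf(A); no other remaining equation mentions Q.
Bind Z := leaf(Y); substituting into the one remaining equation that mentions Z gives: node(Y2, node(T, 0, 0), node(2, leaf(Y), L)) ≐ node(Y, Y2, Y1).
Decompose node/3: Y2 ≐ Y,  node(T, 0, 0) ≐ Y2,  node(2, leaf(Y), L) ≐ Y1.
Bind Y2 := Y; substituting into the one remaining equation that mentions Y2 gives: node(T, 0, 0) ≐ Y.
Bind Y := node(T, 0, 0); substituting into the one remaining equation that mentions Y gives: node(2, leaf(node(T, 0, 0)), L) ≐ Y1. Substituting into the earlier bindings gives Z := leaf(node(T, 0, 0)), Y2 := node(T, 0, 0).
Bind Y1 := node(2, leaf(node(T, 0, 0)), L); substituting into the remaining equation gives: node(L, T, node(false, 1, node(2, leaf(node(T, 0, 0)), L))) ≐ node(leaf(1), leaf(T), A).
Decompose node/3: L ≐ leaf(1),  T ≐ leaf(T),  node(false, 1, node(2, leaf(node(T, 0, 0)), L)) ≐ A.
Bind L := leaf(1); substituting into the one remaining equation that mentions L gives: node(false, 1, node(2, leaf(node(T, 0, 0)), leaf(1))) ≐ A. Substituting into the earlier binding gives Y1 := node(2, leaf(node(T, 0, 0)), leaf(1)).
Occurs check fails: T occurs in leaf(T); the equation T ≐ leaf(T) has no finite solution.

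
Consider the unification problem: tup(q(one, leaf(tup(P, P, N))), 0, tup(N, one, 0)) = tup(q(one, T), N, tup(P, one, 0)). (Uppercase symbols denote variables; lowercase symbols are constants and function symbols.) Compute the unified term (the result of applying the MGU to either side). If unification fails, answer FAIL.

Decompose tup/3: q(one, leaf(tup(P, P, N))) = q(one, T),  0 = N,  tup(N, one, 0) = tup(P, one, 0).
Decompose q/2: one = one,  leaf(tup(P, P, N)) = T.
Delete trivial equation one = one.
Bind T := leaf(tup(P, P, N)); no other remaining equation mentions T.
Bind N := 0; substituting into the remaining equation gives: tup(0, one, 0) = tup(P, one, 0). Substituting into the earlier binding gives T := leaf(tup(P, P, 0)).
Decompose tup/3: 0 = P,  one = one,  0 = 0.
Bind P := 0; no other remaining equation mentions P. Substituting into the earlier binding gives T := leaf(tup(0, 0, 0)).
Delete trivial equation one = one.
Delete trivial equation 0 = 0.
Applying the MGU to either side gives tup(q(one, leaf(tup(0, 0, 0))), 0, tup(0, one, 0)).

tup(q(one, leaf(tup(0, 0, 0))), 0, tup(0, one, 0))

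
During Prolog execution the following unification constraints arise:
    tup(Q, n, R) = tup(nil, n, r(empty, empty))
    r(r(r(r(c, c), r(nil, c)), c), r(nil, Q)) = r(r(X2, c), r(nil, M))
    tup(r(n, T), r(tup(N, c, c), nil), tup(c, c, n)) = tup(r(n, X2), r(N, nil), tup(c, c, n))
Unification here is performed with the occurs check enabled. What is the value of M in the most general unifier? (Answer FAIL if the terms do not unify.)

Decompose tup/3: Q = nil,  n = n,  R = r(empty, empty).
Bind Q := nil; substituting into the one remaining equation that mentions Q gives: r(r(r(r(c, c), r(nil, c)), c), r(nil, nil)) = r(r(X2, c), r(nil, M)).
Delete trivial equation n = n.
Bind R := r(empty, empty); no other remaining equation mentions R.
Decompose r/2: r(r(r(c, c), r(nil, c)), c) = r(X2, c),  r(nil, nil) = r(nil, M).
Decompose r/2: r(r(c, c), r(nil, c)) = X2,  c = c.
Bind X2 := r(r(c, c), r(nil, c)); substituting into the one remaining equation that mentions X2 gives: tup(r(n, T), r(tup(N, c, c), nil), tup(c, c, n)) = tup(r(n, r(r(c, c), r(nil, c))), r(N, nil), tup(c, c, n)).
Delete trivial equation c = c.
Decompose r/2: nil = nil,  nil = M.
Delete trivial equation nil = nil.
Bind M := nil; no other remaining equation mentions M.
Decompose tup/3: r(n, T) = r(n, r(r(c, c), r(nil, c))),  r(tup(N, c, c), nil) = r(N, nil),  tup(c, c, n) = tup(c, c, n).
Decompose r/2: n = n,  T = r(r(c, c), r(nil, c)).
Delete trivial equation n = n.
Bind T := r(r(c, c), r(nil, c)); no other remaining equation mentions T.
Decompose r/2: tup(N, c, c) = N,  nil = nil.
Occurs check fails: N occurs in tup(N, c, c); the equation N = tup(N, c, c) has no finite solution.

FAIL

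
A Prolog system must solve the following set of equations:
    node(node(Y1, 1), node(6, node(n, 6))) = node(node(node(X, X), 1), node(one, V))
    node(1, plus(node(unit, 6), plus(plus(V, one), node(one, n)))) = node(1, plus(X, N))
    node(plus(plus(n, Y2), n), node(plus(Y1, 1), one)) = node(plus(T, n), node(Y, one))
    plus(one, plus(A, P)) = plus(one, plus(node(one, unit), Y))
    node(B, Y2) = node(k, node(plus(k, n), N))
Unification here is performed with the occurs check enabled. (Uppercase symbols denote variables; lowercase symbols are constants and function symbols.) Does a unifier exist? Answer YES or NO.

Decompose node/2: node(Y1, 1) = node(node(X, X), 1),  node(6, node(n, 6)) = node(one, V).
Decompose node/2: Y1 = node(X, X),  1 = 1.
Bind Y1 := node(X, X); substituting into the one remaining equation that mentions Y1 gives: node(plus(plus(n, Y2), n), node(plus(node(X, X), 1), one)) = node(plus(T, n), node(Y, one)).
Delete trivial equation 1 = 1.
Decompose node/2: 6 = one,  node(n, 6) = V.
Clash: constants 6 and one differ; no unifier exists.

NO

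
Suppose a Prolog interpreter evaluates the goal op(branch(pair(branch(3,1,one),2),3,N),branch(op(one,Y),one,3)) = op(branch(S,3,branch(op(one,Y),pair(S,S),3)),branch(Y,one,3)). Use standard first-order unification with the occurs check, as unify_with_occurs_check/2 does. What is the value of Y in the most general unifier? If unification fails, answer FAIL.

FAIL

Decompose op/2: branch(pair(branch(3,1,one),2),3,N) = branch(S,3,branch(op(one,Y),pair(S,S),3)),  branch(op(one,Y),one,3) = branch(Y,one,3).
Decompose branch/3: pair(branch(3,1,one),2) = S,  3 = 3,  N = branch(op(one,Y),pair(S,S),3).
Bind S := pair(branch(3,1,one),2); substituting into the one remaining equation that mentions S gives: N = branch(op(one,Y),pair(pair(branch(3,1,one),2),pair(branch(3,1,one),2)),3).
Delete trivial equation 3 = 3.
Bind N := branch(op(one,Y),pair(pair(branch(3,1,one),2),pair(branch(3,1,one),2)),3); no other remaining equation mentions N.
Decompose branch/3: op(one,Y) = Y,  one = one,  3 = 3.
Occurs check fails: Y occurs in op(one,Y); the equation Y = op(one,Y) has no finite solution.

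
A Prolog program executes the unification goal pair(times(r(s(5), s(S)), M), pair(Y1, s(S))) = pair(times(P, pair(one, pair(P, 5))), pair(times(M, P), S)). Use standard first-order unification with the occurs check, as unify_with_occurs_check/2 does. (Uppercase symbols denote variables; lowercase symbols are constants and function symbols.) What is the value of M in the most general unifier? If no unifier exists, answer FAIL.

Decompose pair/2: times(r(s(5), s(S)), M) = times(P, pair(one, pair(P, 5))),  pair(Y1, s(S)) = pair(times(M, P), S).
Decompose times/2: r(s(5), s(S)) = P,  M = pair(one, pair(P, 5)).
Bind P := r(s(5), s(S)); substituting into the remaining equations gives: M = pair(one, pair(r(s(5), s(S)), 5)),  pair(Y1, s(S)) = pair(times(M, r(s(5), s(S))), S).
Bind M := pair(one, pair(r(s(5), s(S)), 5)); substituting into the remaining equation gives: pair(Y1, s(S)) = pair(times(pair(one, pair(r(s(5), s(S)), 5)), r(s(5), s(S))), S).
Decompose pair/2: Y1 = times(pair(one, pair(r(s(5), s(S)), 5)), r(s(5), s(S))),  s(S) = S.
Bind Y1 := times(pair(one, pair(r(s(5), s(S)), 5)), r(s(5), s(S))); no other remaining equation mentions Y1.
Occurs check fails: S occurs in s(S); the equation S = s(S) has no finite solution.

FAIL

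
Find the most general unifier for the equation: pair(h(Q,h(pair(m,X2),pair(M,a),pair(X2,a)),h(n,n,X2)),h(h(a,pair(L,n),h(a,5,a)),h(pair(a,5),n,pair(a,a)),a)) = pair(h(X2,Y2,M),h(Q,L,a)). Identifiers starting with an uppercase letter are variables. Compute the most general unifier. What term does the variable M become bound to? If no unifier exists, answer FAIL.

Decompose pair/2: h(Q,h(pair(m,X2),pair(M,a),pair(X2,a)),h(n,n,X2)) = h(X2,Y2,M),  h(h(a,pair(L,n),h(a,5,a)),h(pair(a,5),n,pair(a,a)),a) = h(Q,L,a).
Decompose h/3: Q = X2,  h(pair(m,X2),pair(M,a),pair(X2,a)) = Y2,  h(n,n,X2) = M.
Bind Q := X2; substituting into the one remaining equation that mentions Q gives: h(h(a,pair(L,n),h(a,5,a)),h(pair(a,5),n,pair(a,a)),a) = h(X2,L,a).
Bind Y2 := h(pair(m,X2),pair(M,a),pair(X2,a)); no other remaining equation mentions Y2.
Bind M := h(n,n,X2); no other remaining equation mentions M. Substituting into the earlier binding gives Y2 := h(pair(m,X2),pair(h(n,n,X2),a),pair(X2,a)).
Decompose h/3: h(a,pair(L,n),h(a,5,a)) = X2,  h(pair(a,5),n,pair(a,a)) = L,  a = a.
Bind X2 := h(a,pair(L,n),h(a,5,a)); no other remaining equation mentions X2. Substituting into the earlier bindings gives Q := h(a,pair(L,n),h(a,5,a)), Y2 := h(pair(m,h(a,pair(L,n),h(a,5,a))),pair(h(n,n,h(a,pair(L,n),h(a,5,a))),a),pair(h(a,pair(L,n),h(a,5,a)),a)), M := h(n,n,h(a,pair(L,n),h(a,5,a))).
Bind L := h(pair(a,5),n,pair(a,a)); no other remaining equation mentions L. Substituting into the earlier bindings gives Q := h(a,pair(h(pair(a,5),n,pair(a,a)),n),h(a,5,a)), Y2 := h(pair(m,h(a,pair(h(pair(a,5),n,pair(a,a)),n),h(a,5,a))),pair(h(n,n,h(a,pair(h(pair(a,5),n,pair(a,a)),n),h(a,5,a))),a),pair(h(a,pair(h(pair(a,5),n,pair(a,a)),n),h(a,5,a)),a)), M := h(n,n,h(a,pair(h(pair(a,5),n,pair(a,a)),n),h(a,5,a))), X2 := h(a,pair(h(pair(a,5),n,pair(a,a)),n),h(a,5,a)).
Delete trivial equation a = a.
MGU = { Q -> h(a,pair(h(pair(a,5),n,pair(a,a)),n),h(a,5,a)), Y2 -> h(pair(m,h(a,pair(h(pair(a,5),n,pair(a,a)),n),h(a,5,a))),pair(h(n,n,h(a,pair(h(pair(a,5),n,pair(a,a)),n),h(a,5,a))),a),pair(h(a,pair(h(pair(a,5),n,pair(a,a)),n),h(a,5,a)),a)), M -> h(n,n,h(a,pair(h(pair(a,5),n,pair(a,a)),n),h(a,5,a))), X2 -> h(a,pair(h(pair(a,5),n,pair(a,a)),n),h(a,5,a)), L -> h(pair(a,5),n,pair(a,a)) }, so M -> h(n,n,h(a,pair(h(pair(a,5),n,pair(a,a)),n),h(a,5,a))).

h(n,n,h(a,pair(h(pair(a,5),n,pair(a,a)),n),h(a,5,a)))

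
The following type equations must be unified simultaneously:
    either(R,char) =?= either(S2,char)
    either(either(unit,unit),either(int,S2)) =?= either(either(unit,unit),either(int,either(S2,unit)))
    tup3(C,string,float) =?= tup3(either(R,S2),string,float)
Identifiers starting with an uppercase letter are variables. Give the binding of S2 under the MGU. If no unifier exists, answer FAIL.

Decompose either/2: R =?= S2,  char =?= char.
Bind R := S2; substituting into the one remaining equation that mentions R gives: tup3(C,string,float) =?= tup3(either(S2,S2),string,float).
Delete trivial equation char =?= char.
Decompose either/2: either(unit,unit) =?= either(unit,unit),  either(int,S2) =?= either(int,either(S2,unit)).
Delete trivial equation either(unit,unit) =?= either(unit,unit).
Decompose either/2: int =?= int,  S2 =?= either(S2,unit).
Delete trivial equation int =?= int.
Occurs check fails: S2 occurs in either(S2,unit); the equation S2 =?= either(S2,unit) has no finite solution.

FAIL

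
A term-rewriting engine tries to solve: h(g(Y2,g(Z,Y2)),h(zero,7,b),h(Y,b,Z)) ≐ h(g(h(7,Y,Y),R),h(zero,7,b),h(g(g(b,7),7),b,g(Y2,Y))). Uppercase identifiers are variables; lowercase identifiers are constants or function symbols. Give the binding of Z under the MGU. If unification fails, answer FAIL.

Decompose h/3: g(Y2,g(Z,Y2)) ≐ g(h(7,Y,Y),R),  h(zero,7,b) ≐ h(zero,7,b),  h(Y,b,Z) ≐ h(g(g(b,7),7),b,g(Y2,Y)).
Decompose g/2: Y2 ≐ h(7,Y,Y),  g(Z,Y2) ≐ R.
Bind Y2 := h(7,Y,Y); substituting into the 2 remaining equations that mention Y2 gives: g(Z,h(7,Y,Y)) ≐ R,  h(Y,b,Z) ≐ h(g(g(b,7),7),b,g(h(7,Y,Y),Y)).
Bind R := g(Z,h(7,Y,Y)); no other remaining equation mentions R.
Delete trivial equation h(zero,7,b) ≐ h(zero,7,b).
Decompose h/3: Y ≐ g(g(b,7),7),  b ≐ b,  Z ≐ g(h(7,Y,Y),Y).
Bind Y := g(g(b,7),7); substituting into the one remaining equation that mentions Y gives: Z ≐ g(h(7,g(g(b,7),7),g(g(b,7),7)),g(g(b,7),7)). Substituting into the earlier bindings gives Y2 := h(7,g(g(b,7),7),g(g(b,7),7)), R := g(Z,h(7,g(g(b,7),7),g(g(b,7),7))).
Delete trivial equation b ≐ b.
Bind Z := g(h(7,g(g(b,7),7),g(g(b,7),7)),g(g(b,7),7)). Substituting into the earlier binding gives R := g(g(h(7,g(g(b,7),7),g(g(b,7),7)),g(g(b,7),7)),h(7,g(g(b,7),7),g(g(b,7),7))).
MGU = { Y2 -> h(7,g(g(b,7),7),g(g(b,7),7)), R -> g(g(h(7,g(g(b,7),7),g(g(b,7),7)),g(g(b,7),7)),h(7,g(g(b,7),7),g(g(b,7),7))), Y -> g(g(b,7),7), Z -> g(h(7,g(g(b,7),7),g(g(b,7),7)),g(g(b,7),7)) }, so Z -> g(h(7,g(g(b,7),7),g(g(b,7),7)),g(g(b,7),7)).

g(h(7,g(g(b,7),7),g(g(b,7),7)),g(g(b,7),7))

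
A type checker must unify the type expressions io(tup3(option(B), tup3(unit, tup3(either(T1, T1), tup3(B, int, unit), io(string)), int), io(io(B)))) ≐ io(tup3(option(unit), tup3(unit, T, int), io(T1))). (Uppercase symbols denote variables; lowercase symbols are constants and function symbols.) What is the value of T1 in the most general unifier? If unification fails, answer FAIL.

io(unit)

Decompose io/1: tup3(option(B), tup3(unit, tup3(either(T1, T1), tup3(B, int, unit), io(string)), int), io(io(B))) ≐ tup3(option(unit), tup3(unit, T, int), io(T1)).
Decompose tup3/3: option(B) ≐ option(unit),  tup3(unit, tup3(either(T1, T1), tup3(B, int, unit), io(string)), int) ≐ tup3(unit, T, int),  io(io(B)) ≐ io(T1).
Decompose option/1: B ≐ unit.
Bind B := unit; substituting into the remaining equations gives: tup3(unit, tup3(either(T1, T1), tup3(unit, int, unit), io(string)), int) ≐ tup3(unit, T, int),  io(io(unit)) ≐ io(T1).
Decompose tup3/3: unit ≐ unit,  tup3(either(T1, T1), tup3(unit, int, unit), io(string)) ≐ T,  int ≐ int.
Delete trivial equation unit ≐ unit.
Bind T := tup3(either(T1, T1), tup3(unit, int, unit), io(string)); no other remaining equation mentions T.
Delete trivial equation int ≐ int.
Decompose io/1: io(unit) ≐ T1.
Bind T1 := io(unit). Substituting into the earlier binding gives T := tup3(either(io(unit), io(unit)), tup3(unit, int, unit), io(string)).
MGU = { B -> unit, T -> tup3(either(io(unit), io(unit)), tup3(unit, int, unit), io(string)), T1 -> io(unit) }, so T1 -> io(unit).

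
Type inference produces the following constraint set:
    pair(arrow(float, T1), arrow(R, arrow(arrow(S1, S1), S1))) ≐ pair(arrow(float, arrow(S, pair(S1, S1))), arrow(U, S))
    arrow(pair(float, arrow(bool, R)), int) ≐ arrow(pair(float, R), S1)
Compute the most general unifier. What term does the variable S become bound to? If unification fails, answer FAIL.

Decompose pair/2: arrow(float, T1) ≐ arrow(float, arrow(S, pair(S1, S1))),  arrow(R, arrow(arrow(S1, S1), S1)) ≐ arrow(U, S).
Decompose arrow/2: float ≐ float,  T1 ≐ arrow(S, pair(S1, S1)).
Delete trivial equation float ≐ float.
Bind T1 := arrow(S, pair(S1, S1)); no other remaining equation mentions T1.
Decompose arrow/2: R ≐ U,  arrow(arrow(S1, S1), S1) ≐ S.
Bind R := U; substituting into the one remaining equation that mentions R gives: arrow(pair(float, arrow(bool, U)), int) ≐ arrow(pair(float, U), S1).
Bind S := arrow(arrow(S1, S1), S1); no other remaining equation mentions S. Substituting into the earlier binding gives T1 := arrow(arrow(arrow(S1, S1), S1), pair(S1, S1)).
Decompose arrow/2: pair(float, arrow(bool, U)) ≐ pair(float, U),  int ≐ S1.
Decompose pair/2: float ≐ float,  arrow(bool, U) ≐ U.
Delete trivial equation float ≐ float.
Occurs check fails: U occurs in arrow(bool, U); the equation U ≐ arrow(bool, U) has no finite solution.

FAIL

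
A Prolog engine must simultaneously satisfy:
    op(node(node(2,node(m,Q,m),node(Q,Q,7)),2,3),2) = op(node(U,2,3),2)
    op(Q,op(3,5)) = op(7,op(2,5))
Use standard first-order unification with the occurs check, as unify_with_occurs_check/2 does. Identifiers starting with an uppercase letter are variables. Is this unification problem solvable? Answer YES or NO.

Decompose op/2: node(node(2,node(m,Q,m),node(Q,Q,7)),2,3) = node(U,2,3),  2 = 2.
Decompose node/3: node(2,node(m,Q,m),node(Q,Q,7)) = U,  2 = 2,  3 = 3.
Bind U := node(2,node(m,Q,m),node(Q,Q,7)); no other remaining equation mentions U.
Delete trivial equation 2 = 2.
Delete trivial equation 3 = 3.
Delete trivial equation 2 = 2.
Decompose op/2: Q = 7,  op(3,5) = op(2,5).
Bind Q := 7; no other remaining equation mentions Q. Substituting into the earlier binding gives U := node(2,node(m,7,m),node(7,7,7)).
Decompose op/2: 3 = 2,  5 = 5.
Clash: constants 3 and 2 differ; no unifier exists.

NO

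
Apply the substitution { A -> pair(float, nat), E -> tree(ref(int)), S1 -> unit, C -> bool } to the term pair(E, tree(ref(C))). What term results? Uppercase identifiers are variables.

Replace each occurrence of E with tree(ref(int)).
Replace each occurrence of C with bool.
Result: pair(tree(ref(int)), tree(ref(bool))).

pair(tree(ref(int)), tree(ref(bool)))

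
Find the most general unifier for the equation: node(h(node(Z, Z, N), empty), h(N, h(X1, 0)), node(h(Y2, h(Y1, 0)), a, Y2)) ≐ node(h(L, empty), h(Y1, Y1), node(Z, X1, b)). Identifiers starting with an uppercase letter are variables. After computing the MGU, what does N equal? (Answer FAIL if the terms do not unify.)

Decompose node/3: h(node(Z, Z, N), empty) ≐ h(L, empty),  h(N, h(X1, 0)) ≐ h(Y1, Y1),  node(h(Y2, h(Y1, 0)), a, Y2) ≐ node(Z, X1, b).
Decompose h/2: node(Z, Z, N) ≐ L,  empty ≐ empty.
Bind L := node(Z, Z, N); no other remaining equation mentions L.
Delete trivial equation empty ≐ empty.
Decompose h/2: N ≐ Y1,  h(X1, 0) ≐ Y1.
Bind N := Y1; no other remaining equation mentions N. Substituting into the earlier binding gives L := node(Z, Z, Y1).
Bind Y1 := h(X1, 0); substituting into the remaining equation gives: node(h(Y2, h(h(X1, 0), 0)), a, Y2) ≐ node(Z, X1, b). Substituting into the earlier bindings gives L := node(Z, Z, h(X1, 0)), N := h(X1, 0).
Decompose node/3: h(Y2, h(h(X1, 0), 0)) ≐ Z,  a ≐ X1,  Y2 ≐ b.
Bind Z := h(Y2, h(h(X1, 0), 0)); no other remaining equation mentions Z. Substituting into the earlier binding gives L := node(h(Y2, h(h(X1, 0), 0)), h(Y2, h(h(X1, 0), 0)), h(X1, 0)).
Bind X1 := a; no other remaining equation mentions X1. Substituting into the earlier bindings gives L := node(h(Y2, h(h(a, 0), 0)), h(Y2, h(h(a, 0), 0)), h(a, 0)), N := h(a, 0), Y1 := h(a, 0), Z := h(Y2, h(h(a, 0), 0)).
Bind Y2 := b. Substituting into the earlier bindings gives L := node(h(b, h(h(a, 0), 0)), h(b, h(h(a, 0), 0)), h(a, 0)), Z := h(b, h(h(a, 0), 0)).
MGU = { L -> node(h(b, h(h(a, 0), 0)), h(b, h(h(a, 0), 0)), h(a, 0)), N -> h(a, 0), Y1 -> h(a, 0), Z -> h(b, h(h(a, 0), 0)), X1 -> a, Y2 -> b }, so N -> h(a, 0).

h(a, 0)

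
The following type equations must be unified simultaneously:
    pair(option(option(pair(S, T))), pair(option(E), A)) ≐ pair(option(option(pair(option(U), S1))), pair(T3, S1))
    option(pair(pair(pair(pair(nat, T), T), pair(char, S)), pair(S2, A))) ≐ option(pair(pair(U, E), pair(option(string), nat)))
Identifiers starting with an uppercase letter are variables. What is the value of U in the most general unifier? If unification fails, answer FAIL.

Decompose pair/2: option(option(pair(S, T))) ≐ option(option(pair(option(U), S1))),  pair(option(E), A) ≐ pair(T3, S1).
Decompose option/1: option(pair(S, T)) ≐ option(pair(option(U), S1)).
Decompose option/1: pair(S, T) ≐ pair(option(U), S1).
Decompose pair/2: S ≐ option(U),  T ≐ S1.
Bind S := option(U); substituting into the one remaining equation that mentions S gives: option(pair(pair(pair(pair(nat, T), T), pair(char, option(U))), pair(S2, A))) ≐ option(pair(pair(U, E), pair(option(string), nat))).
Bind T := S1; substituting into the one remaining equation that mentions T gives: option(pair(pair(pair(pair(nat, S1), S1), pair(char, option(U))), pair(S2, A))) ≐ option(pair(pair(U, E), pair(option(string), nat))).
Decompose pair/2: option(E) ≐ T3,  A ≐ S1.
Bind T3 := option(E); no other remaining equation mentions T3.
Bind A := S1; substituting into the remaining equation gives: option(pair(pair(pair(pair(nat, S1), S1), pair(char, option(U))), pair(S2, S1))) ≐ option(pair(pair(U, E), pair(option(string), nat))).
Decompose option/1: pair(pair(pair(pair(nat, S1), S1), pair(char, option(U))), pair(S2, S1)) ≐ pair(pair(U, E), pair(option(string), nat)).
Decompose pair/2: pair(pair(pair(nat, S1), S1), pair(char, option(U))) ≐ pair(U, E),  pair(S2, S1) ≐ pair(option(string), nat).
Decompose pair/2: pair(pair(nat, S1), S1) ≐ U,  pair(char, option(U)) ≐ E.
Bind U := pair(pair(nat, S1), S1); substituting into the one remaining equation that mentions U gives: pair(char, option(pair(pair(nat, S1), S1))) ≐ E. Substituting into the earlier binding gives S := option(pair(pair(nat, S1), S1)).
Bind E := pair(char, option(pair(pair(nat, S1), S1))); no other remaining equation mentions E. Substituting into the earlier binding gives T3 := option(pair(char, option(pair(pair(nat, S1), S1)))).
Decompose pair/2: S2 ≐ option(string),  S1 ≐ nat.
Bind S2 := option(string); no other remaining equation mentions S2.
Bind S1 := nat. Substituting into the earlier bindings gives S := option(pair(pair(nat, nat), nat)), T := nat, T3 := option(pair(char, option(pair(pair(nat, nat), nat)))), A := nat, U := pair(pair(nat, nat), nat), E := pair(char, option(pair(pair(nat, nat), nat))).
MGU = { S -> option(pair(pair(nat, nat), nat)), T -> nat, T3 -> option(pair(char, option(pair(pair(nat, nat), nat)))), A -> nat, U -> pair(pair(nat, nat), nat), E -> pair(char, option(pair(pair(nat, nat), nat))), S2 -> option(string), S1 -> nat }, so U -> pair(pair(nat, nat), nat).

pair(pair(nat, nat), nat)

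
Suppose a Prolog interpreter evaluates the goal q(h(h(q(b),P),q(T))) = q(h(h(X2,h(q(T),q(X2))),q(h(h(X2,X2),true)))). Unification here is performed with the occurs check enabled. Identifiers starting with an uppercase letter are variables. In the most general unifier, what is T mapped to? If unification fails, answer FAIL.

Decompose q/1: h(h(q(b),P),q(T)) = h(h(X2,h(q(T),q(X2))),q(h(h(X2,X2),true))).
Decompose h/2: h(q(b),P) = h(X2,h(q(T),q(X2))),  q(T) = q(h(h(X2,X2),true)).
Decompose h/2: q(b) = X2,  P = h(q(T),q(X2)).
Bind X2 := q(b); substituting into the remaining equations gives: P = h(q(T),q(q(b))),  q(T) = q(h(h(q(b),q(b)),true)).
Bind P := h(q(T),q(q(b))); no other remaining equation mentions P.
Decompose q/1: T = h(h(q(b),q(b)),true).
Bind T := h(h(q(b),q(b)),true). Substituting into the earlier binding gives P := h(q(h(h(q(b),q(b)),true)),q(q(b))).
MGU = { X2 = q(b), P = h(q(h(h(q(b),q(b)),true)),q(q(b))), T = h(h(q(b),q(b)),true) }, so T = h(h(q(b),q(b)),true).

h(h(q(b),q(b)),true)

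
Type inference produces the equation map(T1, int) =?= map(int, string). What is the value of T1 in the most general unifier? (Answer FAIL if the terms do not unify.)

FAIL

Decompose map/2: T1 =?= int,  int =?= string.
Bind T1 := int; no other remaining equation mentions T1.
Clash: constants int and string differ; no unifier exists.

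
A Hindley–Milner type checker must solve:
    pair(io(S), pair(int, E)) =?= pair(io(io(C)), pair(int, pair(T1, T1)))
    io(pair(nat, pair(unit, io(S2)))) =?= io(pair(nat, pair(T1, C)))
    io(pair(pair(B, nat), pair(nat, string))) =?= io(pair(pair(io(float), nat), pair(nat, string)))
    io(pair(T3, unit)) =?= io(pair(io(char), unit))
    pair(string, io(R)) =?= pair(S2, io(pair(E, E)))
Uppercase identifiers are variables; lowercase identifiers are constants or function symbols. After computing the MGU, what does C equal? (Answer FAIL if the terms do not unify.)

io(string)

Decompose pair/2: io(S) =?= io(io(C)),  pair(int, E) =?= pair(int, pair(T1, T1)).
Decompose io/1: S =?= io(C).
Bind S := io(C); no other remaining equation mentions S.
Decompose pair/2: int =?= int,  E =?= pair(T1, T1).
Delete trivial equation int =?= int.
Bind E := pair(T1, T1); substituting into the one remaining equation that mentions E gives: pair(string, io(R)) =?= pair(S2, io(pair(pair(T1, T1), pair(T1, T1)))).
Decompose io/1: pair(nat, pair(unit, io(S2))) =?= pair(nat, pair(T1, C)).
Decompose pair/2: nat =?= nat,  pair(unit, io(S2)) =?= pair(T1, C).
Delete trivial equation nat =?= nat.
Decompose pair/2: unit =?= T1,  io(S2) =?= C.
Bind T1 := unit; substituting into the one remaining equation that mentions T1 gives: pair(string, io(R)) =?= pair(S2, io(pair(pair(unit, unit), pair(unit, unit)))). Substituting into the earlier binding gives E := pair(unit, unit).
Bind C := io(S2); no other remaining equation mentions C. Substituting into the earlier binding gives S := io(io(S2)).
Decompose io/1: pair(pair(B, nat), pair(nat, string)) =?= pair(pair(io(float), nat), pair(nat, string)).
Decompose pair/2: pair(B, nat) =?= pair(io(float), nat),  pair(nat, string) =?= pair(nat, string).
Decompose pair/2: B =?= io(float),  nat =?= nat.
Bind B := io(float); no other remaining equation mentions B.
Delete trivial equation nat =?= nat.
Delete trivial equation pair(nat, string) =?= pair(nat, string).
Decompose io/1: pair(T3, unit) =?= pair(io(char), unit).
Decompose pair/2: T3 =?= io(char),  unit =?= unit.
Bind T3 := io(char); no other remaining equation mentions T3.
Delete trivial equation unit =?= unit.
Decompose pair/2: string =?= S2,  io(R) =?= io(pair(pair(unit, unit), pair(unit, unit))).
Bind S2 := string; no other remaining equation mentions S2. Substituting into the earlier bindings gives S := io(io(string)), C := io(string).
Decompose io/1: R =?= pair(pair(unit, unit), pair(unit, unit)).
Bind R := pair(pair(unit, unit), pair(unit, unit)).
MGU = { S -> io(io(string)), E -> pair(unit, unit), T1 -> unit, C -> io(string), B -> io(float), T3 -> io(char), S2 -> string, R -> pair(pair(unit, unit), pair(unit, unit)) }, so C -> io(string).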